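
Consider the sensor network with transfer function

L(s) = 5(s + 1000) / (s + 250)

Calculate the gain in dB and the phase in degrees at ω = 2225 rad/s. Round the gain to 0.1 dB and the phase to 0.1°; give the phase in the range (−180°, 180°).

14.7 dB, -17.8°

At s = jω = j2225:
zero (s+1000): 1000 + j2225 → |·| = √(1000²+2225²) = √5950625 ≈ 2439.4, ∠ = arctan(2225/1000) ≈ 65.80°
pole (s+250): 250 + j2225 → |·| = √(250²+2225²) = √5013125 ≈ 2239, ∠ = arctan(2225/250) ≈ 83.59°
|L| = 5 · 2439.4 / 2239 ≈ 5.4475
Gain = 20 log₁₀(5.4475) ≈ 14.72 dB
∠L = 65.80° − 83.59° = -17.79°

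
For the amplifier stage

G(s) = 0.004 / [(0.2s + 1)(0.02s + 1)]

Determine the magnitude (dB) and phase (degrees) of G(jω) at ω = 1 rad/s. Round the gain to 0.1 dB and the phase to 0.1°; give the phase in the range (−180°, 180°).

-48.1 dB, -12.5°

At ω = 1 rad/s:
pole (1 + j1·0.2) = 1 + j0.2 → |·| ≈ 1.0198, ∠ ≈ 11.31°
pole (1 + j1·0.02) = 1 + j0.02 → |·| ≈ 1.0002, ∠ ≈ 1.15°
|G| = 0.004 · 1 / (1.0198 · 1.0002) ≈ 0.0039216
Gain = 20 log₁₀(0.0039216) ≈ -48.13 dB
∠G = (0°) − (11.31° + 1.15°) = -12.46°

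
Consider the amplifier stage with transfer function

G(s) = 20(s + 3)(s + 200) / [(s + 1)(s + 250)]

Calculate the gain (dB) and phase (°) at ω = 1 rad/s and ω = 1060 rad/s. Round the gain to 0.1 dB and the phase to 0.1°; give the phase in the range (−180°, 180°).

At s = jω = j1:
zero (s+3): 3 + j1 → |·| = √(3²+1²) = √10 ≈ 3.1623, ∠ = arctan(1/3) ≈ 18.43°
zero (s+200): 200 + j1 → |·| = √(200²+1²) = √40001 ≈ 200, ∠ = arctan(1/200) ≈ 0.29°
pole (s+1): 1 + j1 → |·| = √(1²+1²) = √2 ≈ 1.4142, ∠ = arctan(1/1) ≈ 45.00°
pole (s+250): 250 + j1 → |·| = √(250²+1²) = √62501 ≈ 250, ∠ = arctan(1/250) ≈ 0.23°
|G| = 20 · 632.46 / 353.55 ≈ 35.778
Gain = 20 log₁₀(35.778) ≈ 31.07 dB
∠G = 18.72° − 45.23° = -26.51°

At s = jω = j1060:
zero (s+3): 3 + j1060 → |·| = √(3²+1060²) = √1123609 ≈ 1060, ∠ = arctan(1060/3) ≈ 89.84°
zero (s+200): 200 + j1060 → |·| = √(200²+1060²) = √1163600 ≈ 1078.7, ∠ = arctan(1060/200) ≈ 79.32°
pole (s+1): 1 + j1060 → |·| = √(1²+1060²) = √1123601 ≈ 1060, ∠ = arctan(1060/1) ≈ 89.95°
pole (s+250): 250 + j1060 → |·| = √(250²+1060²) = √1186100 ≈ 1089.1, ∠ = arctan(1060/250) ≈ 76.73°
|G| = 20 · 1.1434e+06 / 1.1544e+06 ≈ 19.809
Gain = 20 log₁₀(19.809) ≈ 25.94 dB
∠G = 169.16° − 166.68° = 2.48°

ω = 1: 31.1 dB, -26.5°; ω = 1060: 25.9 dB, 2.5°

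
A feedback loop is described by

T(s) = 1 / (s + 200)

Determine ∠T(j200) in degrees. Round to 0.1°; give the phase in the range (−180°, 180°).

-45.0°

At s = jω = j200:
pole (s+200): 200 + j200 → |·| = √(200²+200²) = √80000 ≈ 282.84, ∠ = arctan(200/200) ≈ 45.00°
∠T = 0.00° − 45.00° = -45.00°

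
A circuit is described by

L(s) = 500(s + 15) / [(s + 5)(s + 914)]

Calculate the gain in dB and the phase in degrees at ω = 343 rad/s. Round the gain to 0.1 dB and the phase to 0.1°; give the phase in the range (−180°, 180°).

At s = jω = j343:
zero (s+15): 15 + j343 → |·| = √(15²+343²) = √117874 ≈ 343.33, ∠ = arctan(343/15) ≈ 87.50°
pole (s+5): 5 + j343 → |·| = √(5²+343²) = √117674 ≈ 343.04, ∠ = arctan(343/5) ≈ 89.16°
pole (s+914): 914 + j343 → |·| = √(914²+343²) = √953045 ≈ 976.24, ∠ = arctan(343/914) ≈ 20.57°
|L| = 500 · 343.33 / 3.3489e+05 ≈ 0.5126
Gain = 20 log₁₀(0.5126) ≈ -5.80 dB
∠L = 87.50° − 109.73° = -22.23°

-5.8 dB, -22.2°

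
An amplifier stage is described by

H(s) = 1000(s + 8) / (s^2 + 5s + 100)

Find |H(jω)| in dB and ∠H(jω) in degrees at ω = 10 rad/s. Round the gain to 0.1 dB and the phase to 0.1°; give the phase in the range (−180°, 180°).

At s = jω = j10:
zero (s+8): 8 + j10 → |·| = √(8²+10²) = √164 ≈ 12.806, ∠ = arctan(10/8) ≈ 51.34°
quadratic: (j10)² + 5·j10 + 100 = 0 + j50 → |·| ≈ 50, ∠ ≈ 90.00°
|H| = 1000 · 12.806 / 50 ≈ 256.12
Gain = 20 log₁₀(256.12) ≈ 48.17 dB
∠H = 51.34° − 90.00° = -38.66°

48.2 dB, -38.7°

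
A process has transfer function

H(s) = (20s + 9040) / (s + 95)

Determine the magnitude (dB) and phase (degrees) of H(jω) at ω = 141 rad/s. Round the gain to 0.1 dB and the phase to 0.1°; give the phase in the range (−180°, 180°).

34.9 dB, -38.7°

Substitute s = j141:
Numerator: 20(j141) + 9040 = 9040 + j2820
Denominator: (j141) + 95 = 95 + j141
|N| = √(9040² + 2820²) ≈ 9469.6, ∠N ≈ 17.33°
|D| = √(95² + 141²) ≈ 170.02, ∠D ≈ 56.03°
|H| = 9469.6 / 170.02 ≈ 55.697
Gain = 20 log₁₀(55.697) ≈ 34.92 dB
∠H = 17.33° − 56.03° = -38.70°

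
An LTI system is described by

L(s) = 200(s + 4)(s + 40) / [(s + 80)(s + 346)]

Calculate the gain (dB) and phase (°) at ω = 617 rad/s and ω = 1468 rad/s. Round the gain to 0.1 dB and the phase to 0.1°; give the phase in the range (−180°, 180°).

ω = 617: 44.8 dB, 32.6°; ω = 1468: 45.8 dB, 14.7°

At s = jω = j617:
zero (s+4): 4 + j617 → |·| = √(4²+617²) = √380705 ≈ 617.01, ∠ = arctan(617/4) ≈ 89.63°
zero (s+40): 40 + j617 → |·| = √(40²+617²) = √382289 ≈ 618.3, ∠ = arctan(617/40) ≈ 86.29°
pole (s+80): 80 + j617 → |·| = √(80²+617²) = √387089 ≈ 622.16, ∠ = arctan(617/80) ≈ 82.61°
pole (s+346): 346 + j617 → |·| = √(346²+617²) = √500405 ≈ 707.39, ∠ = arctan(617/346) ≈ 60.72°
|L| = 200 · 3.815e+05 / 4.4011e+05 ≈ 173.37
Gain = 20 log₁₀(173.37) ≈ 44.78 dB
∠L = 175.92° − 143.33° = 32.59°

At s = jω = j1468:
zero (s+4): 4 + j1468 → |·| = √(4²+1468²) = √2155040 ≈ 1468, ∠ = arctan(1468/4) ≈ 89.84°
zero (s+40): 40 + j1468 → |·| = √(40²+1468²) = √2156624 ≈ 1468.5, ∠ = arctan(1468/40) ≈ 88.44°
pole (s+80): 80 + j1468 → |·| = √(80²+1468²) = √2161424 ≈ 1470.2, ∠ = arctan(1468/80) ≈ 86.88°
pole (s+346): 346 + j1468 → |·| = √(346²+1468²) = √2274740 ≈ 1508.2, ∠ = arctan(1468/346) ≈ 76.74°
|L| = 200 · 2.1558e+06 / 2.2174e+06 ≈ 194.44
Gain = 20 log₁₀(194.44) ≈ 45.78 dB
∠L = 178.28° − 163.62° = 14.66°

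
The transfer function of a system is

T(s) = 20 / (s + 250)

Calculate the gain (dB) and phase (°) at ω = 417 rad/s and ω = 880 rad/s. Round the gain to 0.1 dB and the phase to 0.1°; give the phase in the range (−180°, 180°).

At s = jω = j417:
pole (s+250): 250 + j417 → |·| = √(250²+417²) = √236389 ≈ 486.2, ∠ = arctan(417/250) ≈ 59.06°
|T| = 20 / 486.2 ≈ 0.041135
Gain = 20 log₁₀(0.041135) ≈ -27.72 dB
∠T = 0.00° − 59.06° = -59.06°

At s = jω = j880:
pole (s+250): 250 + j880 → |·| = √(250²+880²) = √836900 ≈ 914.82, ∠ = arctan(880/250) ≈ 74.14°
|T| = 20 / 914.82 ≈ 0.021862
Gain = 20 log₁₀(0.021862) ≈ -33.21 dB
∠T = 0.00° − 74.14° = -74.14°

ω = 417: -27.7 dB, -59.1°; ω = 880: -33.2 dB, -74.1°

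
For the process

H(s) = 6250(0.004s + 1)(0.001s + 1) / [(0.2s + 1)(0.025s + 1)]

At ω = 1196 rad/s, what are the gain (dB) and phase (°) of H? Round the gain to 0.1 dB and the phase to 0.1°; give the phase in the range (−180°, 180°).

16.5 dB, -49.6°

At ω = 1196 rad/s:
zero (1 + j1196·0.004) = 1 + j4.784 → |·| ≈ 4.8874, ∠ ≈ 78.19°
zero (1 + j1196·0.001) = 1 + j1.196 → |·| ≈ 1.559, ∠ ≈ 50.10°
pole (1 + j1196·0.2) = 1 + j239.2 → |·| ≈ 239.2, ∠ ≈ 89.76°
pole (1 + j1196·0.025) = 1 + j29.9 → |·| ≈ 29.917, ∠ ≈ 88.08°
|H| = 6250 · 4.8874 · 1.559 / (239.2 · 29.917) ≈ 6.6546
Gain = 20 log₁₀(6.6546) ≈ 16.46 dB
∠H = (78.19° + 50.10°) − (89.76° + 88.08°) = -49.55°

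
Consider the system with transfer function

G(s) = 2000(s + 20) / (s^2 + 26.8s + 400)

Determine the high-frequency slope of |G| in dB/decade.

Each pole contributes −20 dB/decade at high frequency; each zero contributes +20 dB/decade.
Net: 1 zero(s) − 2 pole(s) → -20 dB/decade.

-20 dB/decade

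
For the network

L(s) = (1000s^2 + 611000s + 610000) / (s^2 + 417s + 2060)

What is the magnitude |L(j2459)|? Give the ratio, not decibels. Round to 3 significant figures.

1.02e+03

Substitute s = j2459:
Numerator: 1000(j2459)^2 + 611000(j2459) + 610000 = -6046071000 + j1502449000
Denominator: (j2459)^2 + 417(j2459) + 2060 = -6044621 + j1025403
|N| = √(6046071000² + 1502449000²) ≈ 6.23e+09, ∠N ≈ 166.04°
|D| = √(6044621² + 1025403²) ≈ 6.131e+06, ∠D ≈ 170.37°
|L| = 6.23e+09 / 6.131e+06 ≈ 1016.1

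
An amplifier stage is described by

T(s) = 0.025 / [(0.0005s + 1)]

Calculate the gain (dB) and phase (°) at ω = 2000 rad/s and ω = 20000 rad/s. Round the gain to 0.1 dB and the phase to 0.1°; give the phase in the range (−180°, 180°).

At ω = 2000 rad/s:
pole (1 + j2000·0.0005) = 1 + j1 → |·| ≈ 1.4142, ∠ ≈ 45.00°
|T| = 0.025 · 1 / (1.4142) ≈ 0.017678
Gain = 20 log₁₀(0.017678) ≈ -35.05 dB
∠T = (0°) − (45.00°) = -45.00°

At ω = 20000 rad/s:
pole (1 + j20000·0.0005) = 1 + j10 → |·| ≈ 10.05, ∠ ≈ 84.29°
|T| = 0.025 · 1 / (10.05) ≈ 0.0024876
Gain = 20 log₁₀(0.0024876) ≈ -52.08 dB
∠T = (0°) − (84.29°) = -84.29°

ω = 2000: -35.1 dB, -45.0°; ω = 20000: -52.1 dB, -84.3°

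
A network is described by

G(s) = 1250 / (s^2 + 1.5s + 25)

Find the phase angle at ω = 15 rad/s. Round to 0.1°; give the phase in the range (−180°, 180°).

-173.6°

At s = jω = j15:
quadratic: (j15)² + 1.5·j15 + 25 = -200 + j22.5 → |·| ≈ 201.26, ∠ ≈ 173.58°
∠G = 0.00° − 173.58° = -173.58°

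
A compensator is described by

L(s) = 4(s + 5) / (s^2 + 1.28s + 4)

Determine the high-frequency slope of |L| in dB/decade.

-20 dB/decade

Each pole contributes −20 dB/decade at high frequency; each zero contributes +20 dB/decade.
Net: 1 zero(s) − 2 pole(s) → -20 dB/decade.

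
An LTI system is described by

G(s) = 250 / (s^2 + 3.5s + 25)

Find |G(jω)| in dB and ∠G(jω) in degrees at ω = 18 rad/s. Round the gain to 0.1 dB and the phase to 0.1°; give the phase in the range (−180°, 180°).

-1.7 dB, -168.1°

At s = jω = j18:
quadratic: (j18)² + 3.5·j18 + 25 = -299 + j63 → |·| ≈ 305.57, ∠ ≈ 168.10°
|G| = 250 / 305.57 ≈ 0.81814
Gain = 20 log₁₀(0.81814) ≈ -1.74 dB
∠G = 0.00° − 168.10° = -168.10°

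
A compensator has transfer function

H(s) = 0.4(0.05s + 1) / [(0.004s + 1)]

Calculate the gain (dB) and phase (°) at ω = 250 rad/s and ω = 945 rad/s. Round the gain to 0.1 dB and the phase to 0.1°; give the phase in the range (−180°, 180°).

At ω = 250 rad/s:
zero (1 + j250·0.05) = 1 + j12.5 → |·| ≈ 12.54, ∠ ≈ 85.43°
pole (1 + j250·0.004) = 1 + j1 → |·| ≈ 1.4142, ∠ ≈ 45.00°
|H| = 0.4 · 12.54 / (1.4142) ≈ 3.5469
Gain = 20 log₁₀(3.5469) ≈ 11.00 dB
∠H = (85.43°) − (45.00°) = 40.43°

At ω = 945 rad/s:
zero (1 + j945·0.05) = 1 + j47.25 → |·| ≈ 47.261, ∠ ≈ 88.79°
pole (1 + j945·0.004) = 1 + j3.78 → |·| ≈ 3.91, ∠ ≈ 75.18°
|H| = 0.4 · 47.261 / (3.91) ≈ 4.8349
Gain = 20 log₁₀(4.8349) ≈ 13.69 dB
∠H = (88.79°) − (75.18°) = 13.61°

ω = 250: 11.0 dB, 40.4°; ω = 945: 13.7 dB, 13.6°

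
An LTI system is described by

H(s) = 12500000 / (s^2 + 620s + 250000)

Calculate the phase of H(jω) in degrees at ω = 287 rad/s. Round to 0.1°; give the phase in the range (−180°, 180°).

-46.7°

At s = jω = j287:
quadratic: (j287)² + 620·j287 + 250000 = 167631 + j177940 → |·| ≈ 2.4446e+05, ∠ ≈ 46.71°
∠H = 0.00° − 46.71° = -46.71°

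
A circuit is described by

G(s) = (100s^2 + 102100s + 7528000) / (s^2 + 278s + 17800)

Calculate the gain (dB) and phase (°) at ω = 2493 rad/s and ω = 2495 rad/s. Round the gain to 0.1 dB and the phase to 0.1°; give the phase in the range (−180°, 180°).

ω = 2493: 40.6 dB, -16.1°; ω = 2495: 40.6 dB, -16.1°

Substitute s = j2493:
Numerator: 100(j2493)^2 + 102100(j2493) + 7528000 = -613976900 + j254535300
Denominator: (j2493)^2 + 278(j2493) + 17800 = -6197249 + j693054
|N| = √(613976900² + 254535300²) ≈ 6.6465e+08, ∠N ≈ 157.48°
|D| = √(6197249² + 693054²) ≈ 6.2359e+06, ∠D ≈ 173.62°
|G| = 6.6465e+08 / 6.2359e+06 ≈ 106.58
Gain = 20 log₁₀(106.58) ≈ 40.55 dB
∠G = 157.48° − 173.62° = -16.14°

Substitute s = j2495:
Numerator: 100(j2495)^2 + 102100(j2495) + 7528000 = -614974500 + j254739500
Denominator: (j2495)^2 + 278(j2495) + 17800 = -6207225 + j693610
|N| = √(614974500² + 254739500²) ≈ 6.6565e+08, ∠N ≈ 157.50°
|D| = √(6207225² + 693610²) ≈ 6.2459e+06, ∠D ≈ 173.62°
|G| = 6.6565e+08 / 6.2459e+06 ≈ 106.57
Gain = 20 log₁₀(106.57) ≈ 40.55 dB
∠G = 157.50° − 173.62° = -16.12°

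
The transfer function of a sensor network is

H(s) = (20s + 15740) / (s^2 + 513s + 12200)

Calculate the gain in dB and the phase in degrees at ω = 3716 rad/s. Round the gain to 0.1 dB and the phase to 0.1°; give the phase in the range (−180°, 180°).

Substitute s = j3716:
Numerator: 20(j3716) + 15740 = 15740 + j74320
Denominator: (j3716)^2 + 513(j3716) + 12200 = -13796456 + j1906308
|N| = √(15740² + 74320²) ≈ 75968, ∠N ≈ 78.04°
|D| = √(13796456² + 1906308²) ≈ 1.3928e+07, ∠D ≈ 172.13°
|H| = 75968 / 1.3928e+07 ≈ 0.0054543
Gain = 20 log₁₀(0.0054543) ≈ -45.27 dB
∠H = 78.04° − 172.13° = -94.09°

-45.3 dB, -94.1°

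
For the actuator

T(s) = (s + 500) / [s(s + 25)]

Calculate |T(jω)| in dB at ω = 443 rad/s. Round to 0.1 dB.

At s = jω = j443:
zero (s+500): 500 + j443 → |·| = √(500²+443²) = √446249 ≈ 668.02, ∠ = arctan(443/500) ≈ 41.54°
pole (s+25): 25 + j443 → |·| = √(25²+443²) = √196874 ≈ 443.7, ∠ = arctan(443/25) ≈ 86.77°
pole at origin: |s| = 443, ∠ = 90.00° (in denominator)
|T| = 1 · 668.02 / 1.9656e+05 ≈ 0.0033986
Gain = 20 log₁₀(0.0033986) ≈ -49.37 dB

-49.4 dB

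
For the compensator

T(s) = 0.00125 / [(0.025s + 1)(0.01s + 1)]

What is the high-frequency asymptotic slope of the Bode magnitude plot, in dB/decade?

-40 dB/decade

Each pole contributes −20 dB/decade at high frequency; each zero contributes +20 dB/decade.
Net: 0 zero(s) − 2 pole(s) → -40 dB/decade.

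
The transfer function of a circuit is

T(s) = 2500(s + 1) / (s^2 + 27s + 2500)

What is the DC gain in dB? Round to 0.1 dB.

0.0 dB

T(0) = 2500·1 / 2500 = 1
20 log₁₀(1) ≈ 0.00 dB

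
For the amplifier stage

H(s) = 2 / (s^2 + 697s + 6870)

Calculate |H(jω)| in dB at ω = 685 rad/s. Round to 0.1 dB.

-110.4 dB

Substitute s = j685:
Numerator: 2 = 2 + j0
Denominator: (j685)^2 + 697(j685) + 6870 = -462355 + j477445
|N| = √(2² + 0²) ≈ 2, ∠N ≈ 0.00°
|D| = √(462355² + 477445²) ≈ 6.6462e+05, ∠D ≈ 134.08°
|H| = 2 / 6.6462e+05 ≈ 3.0092e-06
Gain = 20 log₁₀(3.0092e-06) ≈ -110.43 dB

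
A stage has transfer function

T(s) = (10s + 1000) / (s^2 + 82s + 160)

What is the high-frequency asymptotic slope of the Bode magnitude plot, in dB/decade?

-20 dB/decade

Each pole contributes −20 dB/decade at high frequency; each zero contributes +20 dB/decade.
Net: 1 zero(s) − 2 pole(s) → -20 dB/decade.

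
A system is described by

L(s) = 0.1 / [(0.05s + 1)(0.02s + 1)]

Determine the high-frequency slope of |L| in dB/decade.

Each pole contributes −20 dB/decade at high frequency; each zero contributes +20 dB/decade.
Net: 0 zero(s) − 2 pole(s) → -40 dB/decade.

-40 dB/decade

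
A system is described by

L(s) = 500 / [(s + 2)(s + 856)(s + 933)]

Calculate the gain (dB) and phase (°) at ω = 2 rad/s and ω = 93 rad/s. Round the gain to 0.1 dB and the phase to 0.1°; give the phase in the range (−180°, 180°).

At s = jω = j2:
pole (s+2): 2 + j2 → |·| = √(2²+2²) = √8 ≈ 2.8284, ∠ = arctan(2/2) ≈ 45.00°
pole (s+856): 856 + j2 → |·| = √(856²+2²) = √732740 ≈ 856, ∠ = arctan(2/856) ≈ 0.13°
pole (s+933): 933 + j2 → |·| = √(933²+2²) = √870493 ≈ 933, ∠ = arctan(2/933) ≈ 0.12°
|L| = 500 / 2.2589e+06 ≈ 0.00022135
Gain = 20 log₁₀(0.00022135) ≈ -73.10 dB
∠L = 0.00° − 45.25° = -45.25°

At s = jω = j93:
pole (s+2): 2 + j93 → |·| = √(2²+93²) = √8653 ≈ 93.022, ∠ = arctan(93/2) ≈ 88.77°
pole (s+856): 856 + j93 → |·| = √(856²+93²) = √741385 ≈ 861.04, ∠ = arctan(93/856) ≈ 6.20°
pole (s+933): 933 + j93 → |·| = √(933²+93²) = √879138 ≈ 937.62, ∠ = arctan(93/933) ≈ 5.69°
|L| = 500 / 7.5099e+07 ≈ 6.6579e-06
Gain = 20 log₁₀(6.6579e-06) ≈ -103.53 dB
∠L = 0.00° − 100.66° = -100.66°

ω = 2: -73.1 dB, -45.3°; ω = 93: -103.5 dB, -100.7°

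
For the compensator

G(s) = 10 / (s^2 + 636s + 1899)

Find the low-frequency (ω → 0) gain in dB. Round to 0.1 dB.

-45.6 dB

G(0) = 10 / 1899 ≈ 0.0052659
20 log₁₀(0.0052659) ≈ -45.57 dB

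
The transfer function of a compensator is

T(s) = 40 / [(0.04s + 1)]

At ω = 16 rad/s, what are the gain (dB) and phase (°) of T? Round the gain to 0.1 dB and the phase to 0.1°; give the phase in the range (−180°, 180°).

30.6 dB, -32.6°

At ω = 16 rad/s:
pole (1 + j16·0.04) = 1 + j0.64 → |·| ≈ 1.1873, ∠ ≈ 32.62°
|T| = 40 · 1 / (1.1873) ≈ 33.69
Gain = 20 log₁₀(33.69) ≈ 30.55 dB
∠T = (0°) − (32.62°) = -32.62°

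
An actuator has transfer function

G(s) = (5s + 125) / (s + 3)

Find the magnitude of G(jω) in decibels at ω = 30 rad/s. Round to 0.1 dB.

16.2 dB

Substitute s = j30:
Numerator: 5(j30) + 125 = 125 + j150
Denominator: (j30) + 3 = 3 + j30
|N| = √(125² + 150²) ≈ 195.26, ∠N ≈ 50.19°
|D| = √(3² + 30²) ≈ 30.15, ∠D ≈ 84.29°
|G| = 195.26 / 30.15 ≈ 6.4763
Gain = 20 log₁₀(6.4763) ≈ 16.23 dB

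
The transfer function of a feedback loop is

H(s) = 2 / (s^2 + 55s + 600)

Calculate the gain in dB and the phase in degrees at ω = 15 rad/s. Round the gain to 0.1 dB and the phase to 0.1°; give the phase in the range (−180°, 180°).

-53.1 dB, -65.6°

Substitute s = j15:
Numerator: 2 = 2 + j0
Denominator: (j15)^2 + 55(j15) + 600 = 375 + j825
|N| = √(2² + 0²) ≈ 2, ∠N ≈ 0.00°
|D| = √(375² + 825²) ≈ 906.23, ∠D ≈ 65.56°
|H| = 2 / 906.23 ≈ 0.0022069
Gain = 20 log₁₀(0.0022069) ≈ -53.12 dB
∠H = 0.00° − 65.56° = -65.56°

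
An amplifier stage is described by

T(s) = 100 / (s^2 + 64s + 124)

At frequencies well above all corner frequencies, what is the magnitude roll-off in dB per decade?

Each pole contributes −20 dB/decade at high frequency; each zero contributes +20 dB/decade.
Net: 0 zero(s) − 2 pole(s) → -40 dB/decade.

-40 dB/decade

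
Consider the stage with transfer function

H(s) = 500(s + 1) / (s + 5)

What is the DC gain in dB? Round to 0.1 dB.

H(0) = 500·1 / (5) = 100
20 log₁₀(100) ≈ 40.00 dB

40.0 dB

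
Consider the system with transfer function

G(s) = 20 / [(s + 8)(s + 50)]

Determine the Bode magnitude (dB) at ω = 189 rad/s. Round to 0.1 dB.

At s = jω = j189:
pole (s+8): 8 + j189 → |·| = √(8²+189²) = √35785 ≈ 189.17, ∠ = arctan(189/8) ≈ 87.58°
pole (s+50): 50 + j189 → |·| = √(50²+189²) = √38221 ≈ 195.5, ∠ = arctan(189/50) ≈ 75.18°
|G| = 20 / 36983 ≈ 0.00054079
Gain = 20 log₁₀(0.00054079) ≈ -65.34 dB

-65.3 dB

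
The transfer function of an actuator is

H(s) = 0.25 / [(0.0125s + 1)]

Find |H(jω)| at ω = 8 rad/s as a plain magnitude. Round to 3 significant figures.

0.249

At ω = 8 rad/s:
pole (1 + j8·0.0125) = 1 + j0.1 → |·| ≈ 1.005, ∠ ≈ 5.71°
|H| = 0.25 · 1 / (1.005) ≈ 0.24876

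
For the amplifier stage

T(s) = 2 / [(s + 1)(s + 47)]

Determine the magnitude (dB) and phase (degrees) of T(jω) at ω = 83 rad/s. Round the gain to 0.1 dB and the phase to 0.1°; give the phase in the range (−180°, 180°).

At s = jω = j83:
pole (s+1): 1 + j83 → |·| = √(1²+83²) = √6890 ≈ 83.006, ∠ = arctan(83/1) ≈ 89.31°
pole (s+47): 47 + j83 → |·| = √(47²+83²) = √9098 ≈ 95.383, ∠ = arctan(83/47) ≈ 60.48°
|T| = 2 / 7917.4 ≈ 0.00025261
Gain = 20 log₁₀(0.00025261) ≈ -71.95 dB
∠T = 0.00° − 149.79° = -149.79°

-72.0 dB, -149.8°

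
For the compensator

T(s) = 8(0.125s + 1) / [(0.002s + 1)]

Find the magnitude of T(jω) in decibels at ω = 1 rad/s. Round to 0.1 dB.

18.1 dB

At ω = 1 rad/s:
zero (1 + j1·0.125) = 1 + j0.125 → |·| ≈ 1.0078, ∠ ≈ 7.13°
pole (1 + j1·0.002) = 1 + j0.002 → |·| ≈ 1, ∠ ≈ 0.11°
|T| = 8 · 1.0078 / (1) ≈ 8.0624
Gain = 20 log₁₀(8.0624) ≈ 18.13 dB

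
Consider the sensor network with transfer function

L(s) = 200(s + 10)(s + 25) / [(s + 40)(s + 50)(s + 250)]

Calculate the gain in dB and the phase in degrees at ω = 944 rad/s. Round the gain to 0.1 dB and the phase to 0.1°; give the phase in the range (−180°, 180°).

At s = jω = j944:
zero (s+10): 10 + j944 → |·| = √(10²+944²) = √891236 ≈ 944.05, ∠ = arctan(944/10) ≈ 89.39°
zero (s+25): 25 + j944 → |·| = √(25²+944²) = √891761 ≈ 944.33, ∠ = arctan(944/25) ≈ 88.48°
pole (s+40): 40 + j944 → |·| = √(40²+944²) = √892736 ≈ 944.85, ∠ = arctan(944/40) ≈ 87.57°
pole (s+50): 50 + j944 → |·| = √(50²+944²) = √893636 ≈ 945.32, ∠ = arctan(944/50) ≈ 86.97°
pole (s+250): 250 + j944 → |·| = √(250²+944²) = √953636 ≈ 976.54, ∠ = arctan(944/250) ≈ 75.17°
|L| = 200 · 8.9149e+05 / 8.7223e+08 ≈ 0.20442
Gain = 20 log₁₀(0.20442) ≈ -13.79 dB
∠L = 177.87° − 249.71° = -71.84°

-13.8 dB, -71.8°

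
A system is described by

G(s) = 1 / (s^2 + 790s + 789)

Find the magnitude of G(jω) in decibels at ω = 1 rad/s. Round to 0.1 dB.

-61.0 dB

Substitute s = j1:
Numerator: 1 = 1 + j0
Denominator: (j1)^2 + 790(j1) + 789 = 788 + j790
|N| = √(1² + 0²) ≈ 1, ∠N ≈ 0.00°
|D| = √(788² + 790²) ≈ 1115.8, ∠D ≈ 45.07°
|G| = 1 / 1115.8 ≈ 0.00089622
Gain = 20 log₁₀(0.00089622) ≈ -60.95 dB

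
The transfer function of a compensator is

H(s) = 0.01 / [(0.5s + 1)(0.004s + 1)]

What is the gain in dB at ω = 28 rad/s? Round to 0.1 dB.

-63.0 dB

At ω = 28 rad/s:
pole (1 + j28·0.5) = 1 + j14 → |·| ≈ 14.036, ∠ ≈ 85.91°
pole (1 + j28·0.004) = 1 + j0.112 → |·| ≈ 1.0063, ∠ ≈ 6.39°
|H| = 0.01 · 1 / (14.036 · 1.0063) ≈ 0.00070799
Gain = 20 log₁₀(0.00070799) ≈ -63.00 dB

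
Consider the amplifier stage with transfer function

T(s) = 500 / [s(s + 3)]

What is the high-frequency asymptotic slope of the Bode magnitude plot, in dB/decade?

Each pole contributes −20 dB/decade at high frequency; each zero contributes +20 dB/decade.
Net: 0 zero(s) − 2 pole(s) → -40 dB/decade.

-40 dB/decade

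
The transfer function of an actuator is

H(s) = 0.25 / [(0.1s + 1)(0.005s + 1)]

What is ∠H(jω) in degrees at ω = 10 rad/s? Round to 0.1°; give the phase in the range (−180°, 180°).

-47.9°

At ω = 10 rad/s:
pole (1 + j10·0.1) = 1 + j1 → |·| ≈ 1.4142, ∠ ≈ 45.00°
pole (1 + j10·0.005) = 1 + j0.05 → |·| ≈ 1.0012, ∠ ≈ 2.86°
∠H = (0°) − (45.00° + 2.86°) = -47.86°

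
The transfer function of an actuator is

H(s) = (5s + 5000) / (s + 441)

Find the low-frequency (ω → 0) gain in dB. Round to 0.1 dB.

H(0) = 5000 / 441 ≈ 11.338
20 log₁₀(11.338) ≈ 21.09 dB

21.1 dB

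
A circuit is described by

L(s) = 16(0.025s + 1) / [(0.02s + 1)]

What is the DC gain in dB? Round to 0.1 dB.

24.1 dB

L(0) = 16 · 1 / 1 = 16
20 log₁₀(16) ≈ 24.08 dB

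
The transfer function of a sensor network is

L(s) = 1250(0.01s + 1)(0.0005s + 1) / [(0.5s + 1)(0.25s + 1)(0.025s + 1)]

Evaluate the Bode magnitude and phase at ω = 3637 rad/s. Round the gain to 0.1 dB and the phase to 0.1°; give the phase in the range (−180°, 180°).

At ω = 3637 rad/s:
zero (1 + j3637·0.01) = 1 + j36.37 → |·| ≈ 36.384, ∠ ≈ 88.43°
zero (1 + j3637·0.0005) = 1 + j1.8185 → |·| ≈ 2.0753, ∠ ≈ 61.19°
pole (1 + j3637·0.5) = 1 + j1818.5 → |·| ≈ 1818.5, ∠ ≈ 89.97°
pole (1 + j3637·0.25) = 1 + j909.25 → |·| ≈ 909.25, ∠ ≈ 89.94°
pole (1 + j3637·0.025) = 1 + j90.925 → |·| ≈ 90.93, ∠ ≈ 89.37°
|L| = 1250 · 36.384 · 2.0753 / (1818.5 · 909.25 · 90.93) ≈ 0.00062777
Gain = 20 log₁₀(0.00062777) ≈ -64.04 dB
∠L = (88.43° + 61.19°) − (89.97° + 89.94° + 89.37°) = -119.66°

-64.0 dB, -119.7°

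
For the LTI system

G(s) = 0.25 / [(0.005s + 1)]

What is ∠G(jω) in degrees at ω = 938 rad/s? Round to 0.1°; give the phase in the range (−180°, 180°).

At ω = 938 rad/s:
pole (1 + j938·0.005) = 1 + j4.69 → |·| ≈ 4.7954, ∠ ≈ 77.96°
∠G = (0°) − (77.96°) = -77.96°

-78.0°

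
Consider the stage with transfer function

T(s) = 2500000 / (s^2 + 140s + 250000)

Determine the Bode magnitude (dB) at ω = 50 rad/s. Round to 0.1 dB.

20.1 dB

At s = jω = j50:
quadratic: (j50)² + 140·j50 + 250000 = 247500 + j7000 → |·| ≈ 2.476e+05, ∠ ≈ 1.62°
|T| = 2500000 / 2.476e+05 ≈ 10.097
Gain = 20 log₁₀(10.097) ≈ 20.08 dB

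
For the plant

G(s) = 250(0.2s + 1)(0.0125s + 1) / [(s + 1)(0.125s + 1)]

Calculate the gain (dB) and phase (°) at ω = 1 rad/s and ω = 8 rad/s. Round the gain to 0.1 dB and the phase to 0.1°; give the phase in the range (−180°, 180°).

ω = 1: 45.1 dB, -40.1°; ω = 8: 32.4 dB, -64.2°

At ω = 1 rad/s:
zero (1 + j1·0.2) = 1 + j0.2 → |·| ≈ 1.0198, ∠ ≈ 11.31°
zero (1 + j1·0.0125) = 1 + j0.0125 → |·| ≈ 1.0001, ∠ ≈ 0.72°
pole (1 + j1·1) = 1 + j1 → |·| ≈ 1.4142, ∠ ≈ 45.00°
pole (1 + j1·0.125) = 1 + j0.125 → |·| ≈ 1.0078, ∠ ≈ 7.13°
|G| = 250 · 1.0198 · 1.0001 / (1.4142 · 1.0078) ≈ 178.9
Gain = 20 log₁₀(178.9) ≈ 45.05 dB
∠G = (11.31° + 0.72°) − (45.00° + 7.13°) = -40.10°

At ω = 8 rad/s:
zero (1 + j8·0.2) = 1 + j1.6 → |·| ≈ 1.8868, ∠ ≈ 57.99°
zero (1 + j8·0.0125) = 1 + j0.1 → |·| ≈ 1.005, ∠ ≈ 5.71°
pole (1 + j8·1) = 1 + j8 → |·| ≈ 8.0623, ∠ ≈ 82.87°
pole (1 + j8·0.125) = 1 + j1 → |·| ≈ 1.4142, ∠ ≈ 45.00°
|G| = 250 · 1.8868 · 1.005 / (8.0623 · 1.4142) ≈ 41.578
Gain = 20 log₁₀(41.578) ≈ 32.38 dB
∠G = (57.99° + 5.71°) − (82.87° + 45.00°) = -64.17°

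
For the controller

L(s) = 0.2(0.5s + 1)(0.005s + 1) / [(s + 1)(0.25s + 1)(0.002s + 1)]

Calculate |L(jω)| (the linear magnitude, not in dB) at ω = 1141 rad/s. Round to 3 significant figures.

At ω = 1141 rad/s:
zero (1 + j1141·0.5) = 1 + j570.5 → |·| ≈ 570.5, ∠ ≈ 89.90°
zero (1 + j1141·0.005) = 1 + j5.705 → |·| ≈ 5.792, ∠ ≈ 80.06°
pole (1 + j1141·1) = 1 + j1141 → |·| ≈ 1141, ∠ ≈ 89.95°
pole (1 + j1141·0.25) = 1 + j285.25 → |·| ≈ 285.25, ∠ ≈ 89.80°
pole (1 + j1141·0.002) = 1 + j2.282 → |·| ≈ 2.4915, ∠ ≈ 66.34°
|L| = 0.2 · 570.5 · 5.792 / (1141 · 285.25 · 2.4915) ≈ 0.00081497

0.000815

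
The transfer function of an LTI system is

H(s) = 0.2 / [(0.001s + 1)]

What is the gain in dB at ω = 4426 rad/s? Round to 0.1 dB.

-27.1 dB

At ω = 4426 rad/s:
pole (1 + j4426·0.001) = 1 + j4.426 → |·| ≈ 4.5376, ∠ ≈ 77.27°
|H| = 0.2 · 1 / (4.5376) ≈ 0.044076
Gain = 20 log₁₀(0.044076) ≈ -27.12 dB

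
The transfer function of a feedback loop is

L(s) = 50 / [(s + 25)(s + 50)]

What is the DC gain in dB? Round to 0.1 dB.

L(0) = 50 / (25·50) = 0.04
20 log₁₀(0.04) ≈ -27.96 dB

-28.0 dB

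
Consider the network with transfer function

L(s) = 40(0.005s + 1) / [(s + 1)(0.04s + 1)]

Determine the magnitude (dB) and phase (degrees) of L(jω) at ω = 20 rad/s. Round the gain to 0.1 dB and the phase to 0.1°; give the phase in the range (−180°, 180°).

3.9 dB, -120.1°

At ω = 20 rad/s:
zero (1 + j20·0.005) = 1 + j0.1 → |·| ≈ 1.005, ∠ ≈ 5.71°
pole (1 + j20·1) = 1 + j20 → |·| ≈ 20.025, ∠ ≈ 87.14°
pole (1 + j20·0.04) = 1 + j0.8 → |·| ≈ 1.2806, ∠ ≈ 38.66°
|L| = 40 · 1.005 / (20.025 · 1.2806) ≈ 1.5676
Gain = 20 log₁₀(1.5676) ≈ 3.90 dB
∠L = (5.71°) − (87.14° + 38.66°) = -120.09°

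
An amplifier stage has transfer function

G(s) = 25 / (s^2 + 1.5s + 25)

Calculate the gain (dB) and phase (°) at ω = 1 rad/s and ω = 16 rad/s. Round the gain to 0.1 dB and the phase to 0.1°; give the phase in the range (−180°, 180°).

At s = jω = j1:
quadratic: (j1)² + 1.5·j1 + 25 = 24 + j1.5 → |·| ≈ 24.047, ∠ ≈ 3.58°
|G| = 25 / 24.047 ≈ 1.0396
Gain = 20 log₁₀(1.0396) ≈ 0.34 dB
∠G = 0.00° − 3.58° = -3.58°

At s = jω = j16:
quadratic: (j16)² + 1.5·j16 + 25 = -231 + j24 → |·| ≈ 232.24, ∠ ≈ 174.07°
|G| = 25 / 232.24 ≈ 0.10765
Gain = 20 log₁₀(0.10765) ≈ -19.36 dB
∠G = 0.00° − 174.07° = -174.07°

ω = 1: 0.3 dB, -3.6°; ω = 16: -19.4 dB, -174.1°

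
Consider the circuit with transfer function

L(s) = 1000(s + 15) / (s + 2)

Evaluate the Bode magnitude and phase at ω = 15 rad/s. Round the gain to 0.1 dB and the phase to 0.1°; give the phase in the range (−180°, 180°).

62.9 dB, -37.4°

At s = jω = j15:
zero (s+15): 15 + j15 → |·| = √(15²+15²) = √450 ≈ 21.213, ∠ = arctan(15/15) ≈ 45.00°
pole (s+2): 2 + j15 → |·| = √(2²+15²) = √229 ≈ 15.133, ∠ = arctan(15/2) ≈ 82.41°
|L| = 1000 · 21.213 / 15.133 ≈ 1401.8
Gain = 20 log₁₀(1401.8) ≈ 62.93 dB
∠L = 45.00° − 82.41° = -37.41°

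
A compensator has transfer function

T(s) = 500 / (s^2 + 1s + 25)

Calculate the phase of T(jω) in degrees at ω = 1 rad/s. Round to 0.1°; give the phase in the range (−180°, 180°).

At s = jω = j1:
quadratic: (j1)² + 1·j1 + 25 = 24 + j1 → |·| ≈ 24.021, ∠ ≈ 2.39°
∠T = 0.00° − 2.39° = -2.39°

-2.4°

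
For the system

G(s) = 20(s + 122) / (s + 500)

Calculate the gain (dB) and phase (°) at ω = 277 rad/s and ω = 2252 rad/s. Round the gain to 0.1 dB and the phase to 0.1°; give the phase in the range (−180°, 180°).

At s = jω = j277:
zero (s+122): 122 + j277 → |·| = √(122²+277²) = √91613 ≈ 302.68, ∠ = arctan(277/122) ≈ 66.23°
pole (s+500): 500 + j277 → |·| = √(500²+277²) = √326729 ≈ 571.6, ∠ = arctan(277/500) ≈ 28.99°
|G| = 20 · 302.68 / 571.6 ≈ 10.591
Gain = 20 log₁₀(10.591) ≈ 20.50 dB
∠G = 66.23° − 28.99° = 37.24°

At s = jω = j2252:
zero (s+122): 122 + j2252 → |·| = √(122²+2252²) = √5086388 ≈ 2255.3, ∠ = arctan(2252/122) ≈ 86.90°
pole (s+500): 500 + j2252 → |·| = √(500²+2252²) = √5321504 ≈ 2306.8, ∠ = arctan(2252/500) ≈ 77.48°
|G| = 20 · 2255.3 / 2306.8 ≈ 19.553
Gain = 20 log₁₀(19.553) ≈ 25.82 dB
∠G = 86.90° − 77.48° = 9.42°

ω = 277: 20.5 dB, 37.2°; ω = 2252: 25.8 dB, 9.4°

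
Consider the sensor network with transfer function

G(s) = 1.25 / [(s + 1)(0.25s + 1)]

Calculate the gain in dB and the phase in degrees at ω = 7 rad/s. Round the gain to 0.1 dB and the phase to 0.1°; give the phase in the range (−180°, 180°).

-21.1 dB, -142.1°

At ω = 7 rad/s:
pole (1 + j7·1) = 1 + j7 → |·| ≈ 7.0711, ∠ ≈ 81.87°
pole (1 + j7·0.25) = 1 + j1.75 → |·| ≈ 2.0156, ∠ ≈ 60.26°
|G| = 1.25 · 1 / (7.0711 · 2.0156) ≈ 0.087704
Gain = 20 log₁₀(0.087704) ≈ -21.14 dB
∠G = (0°) − (81.87° + 60.26°) = -142.13°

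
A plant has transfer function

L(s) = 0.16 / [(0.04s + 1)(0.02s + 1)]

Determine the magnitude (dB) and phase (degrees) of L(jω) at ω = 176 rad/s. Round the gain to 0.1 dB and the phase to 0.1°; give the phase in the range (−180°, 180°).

At ω = 176 rad/s:
pole (1 + j176·0.04) = 1 + j7.04 → |·| ≈ 7.1107, ∠ ≈ 81.92°
pole (1 + j176·0.02) = 1 + j3.52 → |·| ≈ 3.6593, ∠ ≈ 74.14°
|L| = 0.16 · 1 / (7.1107 · 3.6593) ≈ 0.0061491
Gain = 20 log₁₀(0.0061491) ≈ -44.22 dB
∠L = (0°) − (81.92° + 74.14°) = -156.06°

-44.2 dB, -156.1°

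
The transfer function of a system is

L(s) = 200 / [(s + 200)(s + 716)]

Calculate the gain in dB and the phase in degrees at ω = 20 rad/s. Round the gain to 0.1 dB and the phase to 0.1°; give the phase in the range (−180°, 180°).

-57.1 dB, -7.3°

At s = jω = j20:
pole (s+200): 200 + j20 → |·| = √(200²+20²) = √40400 ≈ 201, ∠ = arctan(20/200) ≈ 5.71°
pole (s+716): 716 + j20 → |·| = √(716²+20²) = √513056 ≈ 716.28, ∠ = arctan(20/716) ≈ 1.60°
|L| = 200 / 1.4397e+05 ≈ 0.0013892
Gain = 20 log₁₀(0.0013892) ≈ -57.14 dB
∠L = 0.00° − 7.31° = -7.31°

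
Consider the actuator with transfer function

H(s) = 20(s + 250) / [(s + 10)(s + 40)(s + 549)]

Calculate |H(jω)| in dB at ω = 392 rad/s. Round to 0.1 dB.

At s = jω = j392:
zero (s+250): 250 + j392 → |·| = √(250²+392²) = √216164 ≈ 464.93, ∠ = arctan(392/250) ≈ 57.47°
pole (s+10): 10 + j392 → |·| = √(10²+392²) = √153764 ≈ 392.13, ∠ = arctan(392/10) ≈ 88.54°
pole (s+40): 40 + j392 → |·| = √(40²+392²) = √155264 ≈ 394.04, ∠ = arctan(392/40) ≈ 84.17°
pole (s+549): 549 + j392 → |·| = √(549²+392²) = √455065 ≈ 674.59, ∠ = arctan(392/549) ≈ 35.53°
|H| = 20 · 464.93 / 1.0423e+08 ≈ 8.9212e-05
Gain = 20 log₁₀(8.9212e-05) ≈ -80.99 dB

-81.0 dB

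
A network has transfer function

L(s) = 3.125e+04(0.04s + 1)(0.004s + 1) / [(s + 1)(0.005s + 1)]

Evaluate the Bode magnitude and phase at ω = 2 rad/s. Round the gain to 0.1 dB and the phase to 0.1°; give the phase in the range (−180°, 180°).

At ω = 2 rad/s:
zero (1 + j2·0.04) = 1 + j0.08 → |·| ≈ 1.0032, ∠ ≈ 4.57°
zero (1 + j2·0.004) = 1 + j0.008 → |·| ≈ 1, ∠ ≈ 0.46°
pole (1 + j2·1) = 1 + j2 → |·| ≈ 2.2361, ∠ ≈ 63.43°
pole (1 + j2·0.005) = 1 + j0.01 → |·| ≈ 1, ∠ ≈ 0.57°
|L| = 3.125e+04 · 1.0032 · 1 / (2.2361 · 1) ≈ 14020
Gain = 20 log₁₀(14020) ≈ 82.93 dB
∠L = (4.57° + 0.46°) − (63.43° + 0.57°) = -58.97°

82.9 dB, -59.0°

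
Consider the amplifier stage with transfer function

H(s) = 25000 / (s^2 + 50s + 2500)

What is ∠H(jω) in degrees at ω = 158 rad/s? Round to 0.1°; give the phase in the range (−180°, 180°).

-160.6°

At s = jω = j158:
quadratic: (j158)² + 50·j158 + 2500 = -22464 + j7900 → |·| ≈ 23813, ∠ ≈ 160.62°
∠H = 0.00° − 160.62° = -160.62°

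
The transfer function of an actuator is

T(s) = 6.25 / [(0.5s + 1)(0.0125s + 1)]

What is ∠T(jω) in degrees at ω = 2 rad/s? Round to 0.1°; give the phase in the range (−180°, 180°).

-46.4°

At ω = 2 rad/s:
pole (1 + j2·0.5) = 1 + j1 → |·| ≈ 1.4142, ∠ ≈ 45.00°
pole (1 + j2·0.0125) = 1 + j0.025 → |·| ≈ 1.0003, ∠ ≈ 1.43°
∠T = (0°) − (45.00° + 1.43°) = -46.43°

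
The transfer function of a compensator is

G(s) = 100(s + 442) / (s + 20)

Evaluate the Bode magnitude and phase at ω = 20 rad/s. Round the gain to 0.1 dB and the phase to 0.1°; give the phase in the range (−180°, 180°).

At s = jω = j20:
zero (s+442): 442 + j20 → |·| = √(442²+20²) = √195764 ≈ 442.45, ∠ = arctan(20/442) ≈ 2.59°
pole (s+20): 20 + j20 → |·| = √(20²+20²) = √800 ≈ 28.284, ∠ = arctan(20/20) ≈ 45.00°
|G| = 100 · 442.45 / 28.284 ≈ 1564.3
Gain = 20 log₁₀(1564.3) ≈ 63.89 dB
∠G = 2.59° − 45.00° = -42.41°

63.9 dB, -42.4°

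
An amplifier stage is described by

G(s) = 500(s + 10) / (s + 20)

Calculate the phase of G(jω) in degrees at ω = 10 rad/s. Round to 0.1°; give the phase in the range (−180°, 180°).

At s = jω = j10:
zero (s+10): 10 + j10 → |·| = √(10²+10²) = √200 ≈ 14.142, ∠ = arctan(10/10) ≈ 45.00°
pole (s+20): 20 + j10 → |·| = √(20²+10²) = √500 ≈ 22.361, ∠ = arctan(10/20) ≈ 26.57°
∠G = 45.00° − 26.57° = 18.43°

18.4°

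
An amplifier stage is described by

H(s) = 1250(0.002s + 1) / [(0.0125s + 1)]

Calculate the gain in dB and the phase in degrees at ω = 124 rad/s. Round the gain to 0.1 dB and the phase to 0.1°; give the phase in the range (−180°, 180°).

At ω = 124 rad/s:
zero (1 + j124·0.002) = 1 + j0.248 → |·| ≈ 1.0303, ∠ ≈ 13.93°
pole (1 + j124·0.0125) = 1 + j1.55 → |·| ≈ 1.8446, ∠ ≈ 57.17°
|H| = 1250 · 1.0303 / (1.8446) ≈ 698.19
Gain = 20 log₁₀(698.19) ≈ 56.88 dB
∠H = (13.93°) − (57.17°) = -43.24°

56.9 dB, -43.2°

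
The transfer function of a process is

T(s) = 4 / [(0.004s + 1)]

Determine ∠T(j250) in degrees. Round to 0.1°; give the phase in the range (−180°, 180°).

At ω = 250 rad/s:
pole (1 + j250·0.004) = 1 + j1 → |·| ≈ 1.4142, ∠ ≈ 45.00°
∠T = (0°) − (45.00°) = -45.00°

-45.0°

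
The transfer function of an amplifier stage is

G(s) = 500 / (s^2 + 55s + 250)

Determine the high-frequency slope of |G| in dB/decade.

-40 dB/decade

Each pole contributes −20 dB/decade at high frequency; each zero contributes +20 dB/decade.
Net: 0 zero(s) − 2 pole(s) → -40 dB/decade.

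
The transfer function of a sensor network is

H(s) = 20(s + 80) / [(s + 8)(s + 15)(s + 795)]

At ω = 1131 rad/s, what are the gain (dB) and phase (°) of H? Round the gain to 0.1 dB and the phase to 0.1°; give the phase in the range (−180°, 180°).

At s = jω = j1131:
zero (s+80): 80 + j1131 → |·| = √(80²+1131²) = √1285561 ≈ 1133.8, ∠ = arctan(1131/80) ≈ 85.95°
pole (s+8): 8 + j1131 → |·| = √(8²+1131²) = √1279225 ≈ 1131, ∠ = arctan(1131/8) ≈ 89.59°
pole (s+15): 15 + j1131 → |·| = √(15²+1131²) = √1279386 ≈ 1131.1, ∠ = arctan(1131/15) ≈ 89.24°
pole (s+795): 795 + j1131 → |·| = √(795²+1131²) = √1911186 ≈ 1382.5, ∠ = arctan(1131/795) ≈ 54.90°
|H| = 20 · 1133.8 / 1.7686e+09 ≈ 1.2821e-05
Gain = 20 log₁₀(1.2821e-05) ≈ -97.84 dB
∠H = 85.95° − 233.73° = -147.78°

-97.8 dB, -147.8°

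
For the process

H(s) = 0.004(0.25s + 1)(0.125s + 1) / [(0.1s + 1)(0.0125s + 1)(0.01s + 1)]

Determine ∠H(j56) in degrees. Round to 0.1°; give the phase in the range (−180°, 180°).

23.7°

At ω = 56 rad/s:
zero (1 + j56·0.25) = 1 + j14 → |·| ≈ 14.036, ∠ ≈ 85.91°
zero (1 + j56·0.125) = 1 + j7 → |·| ≈ 7.0711, ∠ ≈ 81.87°
pole (1 + j56·0.1) = 1 + j5.6 → |·| ≈ 5.6886, ∠ ≈ 79.88°
pole (1 + j56·0.0125) = 1 + j0.7 → |·| ≈ 1.2207, ∠ ≈ 34.99°
pole (1 + j56·0.01) = 1 + j0.56 → |·| ≈ 1.1461, ∠ ≈ 29.25°
∠H = (85.91° + 81.87°) − (79.88° + 34.99° + 29.25°) = 23.66°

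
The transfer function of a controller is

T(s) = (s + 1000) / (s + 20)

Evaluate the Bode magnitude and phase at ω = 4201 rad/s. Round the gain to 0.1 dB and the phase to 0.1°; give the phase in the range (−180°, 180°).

0.2 dB, -13.1°

At s = jω = j4201:
zero (s+1000): 1000 + j4201 → |·| = √(1000²+4201²) = √18648401 ≈ 4318.4, ∠ = arctan(4201/1000) ≈ 76.61°
pole (s+20): 20 + j4201 → |·| = √(20²+4201²) = √17648801 ≈ 4201, ∠ = arctan(4201/20) ≈ 89.73°
|T| = 1 · 4318.4 / 4201 ≈ 1.0279
Gain = 20 log₁₀(1.0279) ≈ 0.24 dB
∠T = 76.61° − 89.73° = -13.12°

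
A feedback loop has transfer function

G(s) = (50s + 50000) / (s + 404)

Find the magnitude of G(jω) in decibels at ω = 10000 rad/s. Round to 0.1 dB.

34.0 dB

Substitute s = j10000:
Numerator: 50(j10000) + 50000 = 50000 + j500000
Denominator: (j10000) + 404 = 404 + j10000
|N| = √(50000² + 500000²) ≈ 5.0249e+05, ∠N ≈ 84.29°
|D| = √(404² + 10000²) ≈ 10008, ∠D ≈ 87.69°
|G| = 5.0249e+05 / 10008 ≈ 50.209
Gain = 20 log₁₀(50.209) ≈ 34.02 dB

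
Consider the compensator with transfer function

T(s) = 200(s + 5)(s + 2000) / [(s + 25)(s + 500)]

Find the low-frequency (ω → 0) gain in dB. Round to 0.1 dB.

T(0) = 200·5·2000 / (25·500) = 160
20 log₁₀(160) ≈ 44.08 dB

44.1 dB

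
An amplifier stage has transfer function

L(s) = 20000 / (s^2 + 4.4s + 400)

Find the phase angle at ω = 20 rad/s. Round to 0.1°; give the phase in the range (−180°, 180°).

At s = jω = j20:
quadratic: (j20)² + 4.4·j20 + 400 = 0 + j88 → |·| ≈ 88, ∠ ≈ 90.00°
∠L = 0.00° − 90.00° = -90.00°

-90.0°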